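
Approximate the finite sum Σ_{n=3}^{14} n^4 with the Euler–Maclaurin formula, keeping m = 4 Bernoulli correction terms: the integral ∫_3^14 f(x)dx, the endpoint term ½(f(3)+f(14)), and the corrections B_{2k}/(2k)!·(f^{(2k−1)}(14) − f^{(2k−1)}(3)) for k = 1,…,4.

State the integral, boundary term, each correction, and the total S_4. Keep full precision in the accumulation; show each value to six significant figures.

S_4 ≈ 127670

Integral: ∫_3^14 x^4 dx = 107516.
Boundary: ½(f(3) + f(14)) = ½(81.0000 + 38416.0) = 19248.5.
So far: 126765.
k=1: B_{2}/(2)! × [f^{(1)}(14) − f^{(1)}(3)] = 1/12 × (10976.0 − 108.000) = 905.667.
After k=1: 127670.
k=2: B_{4}/(4)! × [f^{(3)}(14) − f^{(3)}(3)] = −1/720 × (336.000 − 72.0000) = -0.366667.
After k=2: 127670.
k=3: B_{6}/(6)! × [f^{(5)}(14) − f^{(5)}(3)] = 1/30240 × (0.00000 − 0.00000) = 0.00000.
After k=3: 127670.
k=4: B_{8}/(8)! × [f^{(7)}(14) − f^{(7)}(3)] = −1/1209600 × (0.00000 − 0.00000) = 0.00000.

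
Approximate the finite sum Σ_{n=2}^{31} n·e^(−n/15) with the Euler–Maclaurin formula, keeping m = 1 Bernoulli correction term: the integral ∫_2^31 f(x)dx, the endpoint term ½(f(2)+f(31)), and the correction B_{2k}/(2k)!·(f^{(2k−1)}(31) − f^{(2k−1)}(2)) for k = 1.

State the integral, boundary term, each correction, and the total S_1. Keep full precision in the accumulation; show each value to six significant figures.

Integral: ∫_2^31 x·e^(−x/15) dx = 135.810.
Boundary: ½(f(2) + f(31)) = ½(1.75035 + 3.92482) = 2.83758.
Running total after boundary: 138.648.
k=1: B_{2}/(2)! × [f^{(1)}(31) − f^{(1)}(2)] = 1/12 × (-0.135048 − 0.758484) = -0.0744609.

S_1 ≈ 138.573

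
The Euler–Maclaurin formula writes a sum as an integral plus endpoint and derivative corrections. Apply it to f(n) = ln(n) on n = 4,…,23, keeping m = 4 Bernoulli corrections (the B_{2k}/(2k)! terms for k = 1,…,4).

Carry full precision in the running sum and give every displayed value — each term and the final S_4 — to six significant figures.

The integral term ∫_4^23 ln(x) dx = 47.5712.
Endpoint term: (f(4) + f(23))/2 = (1.38629 + 3.13549)/2 = 2.26089.
Integral + boundary = 49.8321.
k=1: B_{2}/(2)! × [f^{(1)}(23) − f^{(1)}(4)] = 1/12 × (0.0434783 − 0.250000) = -0.0172101.
Partial sum through k=1: 49.8149.
k=2: B_{4}/(4)! × [f^{(3)}(23) − f^{(3)}(4)] = −1/720 × (0.000164379 − 0.0312500) = 4.31745e-05.
Partial sum through k=2: 49.8149.
k=3: B_{6}/(6)! × [f^{(5)}(23) − f^{(5)}(4)] = 1/30240 × (3.72883e-06 − 0.0234375) = -7.74926e-07.
Partial sum through k=3: 49.8149.
k=4: B_{8}/(8)! × [f^{(7)}(23) − f^{(7)}(4)] = −1/1209600 × (2.11465e-07 − 0.0439453) = 3.63303e-08.

S_4 ≈ 49.8149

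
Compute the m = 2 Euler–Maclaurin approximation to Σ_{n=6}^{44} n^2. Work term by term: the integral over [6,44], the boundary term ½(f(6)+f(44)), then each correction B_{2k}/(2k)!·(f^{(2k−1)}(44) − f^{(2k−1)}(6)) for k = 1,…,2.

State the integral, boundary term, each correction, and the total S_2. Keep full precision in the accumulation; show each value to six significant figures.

S_2 ≈ 29315.0

The integral term ∫_6^44 x^2 dx = 28322.7.
½[f(6) + f(44)] = ½[36.0000 + 1936.00] = 986.000.
Running total after boundary: 29308.7.
Order-1 term: 1/12 · (88.0000 − 12.0000) = 6.33333.
Running total after k=1: 29315.0.
Order-2 term: −1/720 · (0.00000 − 0.00000) = 0.00000.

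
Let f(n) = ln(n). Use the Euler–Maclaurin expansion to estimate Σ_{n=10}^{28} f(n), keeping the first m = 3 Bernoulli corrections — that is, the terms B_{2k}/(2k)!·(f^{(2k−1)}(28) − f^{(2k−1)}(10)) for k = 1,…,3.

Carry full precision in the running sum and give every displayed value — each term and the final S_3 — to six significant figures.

∫_10^28 ln(x) dx evaluates to 52.2759.
Boundary: ½(f(10) + f(28)) = ½(2.30259 + 3.33220) = 2.81739.
Running total after boundary: 55.0933.
k=1: B_{2}/(2)! × [f^{(1)}(28) − f^{(1)}(10)] = 1/12 × (0.0357143 − 0.100000) = -0.00535714.
Partial sum through k=1: 55.0879.
k=2: B_{4}/(4)! × [f^{(3)}(28) − f^{(3)}(10)] = −1/720 × (9.11079e-05 − 0.00200000) = 2.65124e-06.
Partial sum through k=2: 55.0879.
k=3: B_{6}/(6)! × [f^{(5)}(28) − f^{(5)}(10)] = 1/30240 × (1.39451e-06 − 0.000240000) = -7.89039e-09.

S_3 ≈ 55.0879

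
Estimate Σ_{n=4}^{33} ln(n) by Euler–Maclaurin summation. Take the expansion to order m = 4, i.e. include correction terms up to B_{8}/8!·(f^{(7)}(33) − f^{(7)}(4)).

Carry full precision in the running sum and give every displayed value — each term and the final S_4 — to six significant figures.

∫_4^33 ln(x) dx evaluates to 80.8396.
½[f(4) + f(33)] = ½[1.38629 + 3.49651] = 2.44140.
Integral + boundary = 83.2810.
Order-1 term: 1/12 · (0.0303030 − 0.250000) = -0.0183081.
Running total after k=1: 83.2627.
Order-2 term: −1/720 · (5.56529e-05 − 0.0312500) = 4.33255e-05.
Running total after k=2: 83.2627.
Order-3 term: 1/30240 · (6.13256e-07 − 0.0234375) = -7.75029e-07.
Running total after k=3: 83.2627.
Order-4 term: −1/1209600 · (1.68941e-08 − 0.0439453) = 3.63304e-08.

S_4 ≈ 83.2627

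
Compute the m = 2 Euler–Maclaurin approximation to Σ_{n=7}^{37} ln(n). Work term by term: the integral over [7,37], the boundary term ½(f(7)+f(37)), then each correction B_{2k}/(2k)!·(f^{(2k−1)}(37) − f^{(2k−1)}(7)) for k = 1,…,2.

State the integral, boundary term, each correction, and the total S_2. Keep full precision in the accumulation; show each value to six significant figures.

Integral: ∫_7^37 ln(x) dx = 89.9826.
Endpoint term: (f(7) + f(37))/2 = (1.94591 + 3.61092)/2 = 2.77841.
Running total after boundary: 92.7610.
Order-1 term: 1/12 · (0.0270270 − 0.142857) = -0.00965251.
After k=1: 92.7514.
Order-2 term: −1/720 · (3.94843e-05 − 0.00583090) = 8.04364e-06.

S_2 ≈ 92.7514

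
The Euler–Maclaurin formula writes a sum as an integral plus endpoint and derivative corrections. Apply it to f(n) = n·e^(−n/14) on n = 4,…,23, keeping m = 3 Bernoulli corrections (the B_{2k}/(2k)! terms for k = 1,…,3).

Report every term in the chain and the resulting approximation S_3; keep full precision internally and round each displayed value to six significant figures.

∫_4^23 x·e^(−x/14) dx evaluates to 89.1773.
Boundary: ½(f(4) + f(23)) = ½(3.00591 + 4.44881) = 3.72736.
So far: 92.9047.
k=1: B_{2}/(2)! × [f^{(1)}(23) − f^{(1)}(4)] = 1/12 × (-0.124346 − 0.536769) = -0.0550929.
After k=1: 92.8496.
k=2: B_{4}/(4)! × [f^{(3)}(23) − f^{(3)}(4)] = −1/720 × (0.00133932 − 0.0104068) = 1.25937e-05.
After k=2: 92.8496.
k=3: B_{6}/(6)! × [f^{(5)}(23) − f^{(5)}(4)] = 1/30240 × (1.69034e-05 − 9.22188e-05) = -2.49059e-09.

S_3 ≈ 92.8496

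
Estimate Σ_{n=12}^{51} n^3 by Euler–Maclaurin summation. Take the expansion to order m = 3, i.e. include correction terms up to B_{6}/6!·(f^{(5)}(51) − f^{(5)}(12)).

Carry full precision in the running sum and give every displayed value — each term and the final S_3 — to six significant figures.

S_3 ≈ 1.75392e+06

The integral term ∫_12^51 x^3 dx = 1.68612e+06.
Endpoint term: (f(12) + f(51))/2 = (1728.00 + 132651)/2 = 67189.5.
So far: 1.75331e+06.
Correction k=1: B_{2}/2! · (f^{(1)}(51) − f^{(1)}(12)) = 1/12 · (7803.00 − 432.000) = 614.250.
After k=1: 1.75392e+06.
Correction k=2: B_{4}/4! · (f^{(3)}(51) − f^{(3)}(12)) = −1/720 · (6.00000 − 6.00000) = 0.00000.
After k=2: 1.75392e+06.
Correction k=3: B_{6}/6! · (f^{(5)}(51) − f^{(5)}(12)) = 1/30240 · (0.00000 − 0.00000) = 0.00000.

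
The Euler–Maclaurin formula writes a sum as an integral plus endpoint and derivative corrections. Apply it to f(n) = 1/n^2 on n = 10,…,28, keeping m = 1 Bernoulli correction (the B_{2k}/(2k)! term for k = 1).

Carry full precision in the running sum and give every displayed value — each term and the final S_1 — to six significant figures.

S_1 ≈ 0.0700825

The integral term ∫_10^28 1/x^2 dx = 0.0642857.
Boundary: ½(f(10) + f(28)) = ½(0.0100000 + 0.00127551) = 0.00563776.
Integral + boundary = 0.0699235.
Order-1 term: 1/12 · (-9.11079e-05 − (-0.00200000)) = 0.000159074.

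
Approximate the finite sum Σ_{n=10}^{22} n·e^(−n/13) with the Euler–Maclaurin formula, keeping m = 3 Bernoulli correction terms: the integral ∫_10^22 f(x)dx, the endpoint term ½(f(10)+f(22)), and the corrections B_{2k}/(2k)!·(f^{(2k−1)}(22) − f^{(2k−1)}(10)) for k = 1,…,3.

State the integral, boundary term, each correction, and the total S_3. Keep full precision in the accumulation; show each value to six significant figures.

S_3 ≈ 59.1069

∫_10^22 x·e^(−x/13) dx evaluates to 54.7846.
Boundary: ½(f(10) + f(22)) = ½(4.63369 + 4.05007) = 4.34188.
Running total after boundary: 59.1265.
Correction k=1: B_{2}/2! · (f^{(1)}(22) − f^{(1)}(10)) = 1/12 · (-0.127450 − 0.106931) = -0.0195318.
Running total after k=1: 59.1069.
Correction k=2: B_{4}/4! · (f^{(3)}(22) − f^{(3)}(10)) = −1/720 · (0.00142449 − 0.00611639) = 6.51653e-06.
Running total after k=2: 59.1069.
Correction k=3: B_{6}/6! · (f^{(5)}(22) − f^{(5)}(10)) = 1/30240 · (2.13202e-05 − 6.86394e-05) = -1.56479e-09.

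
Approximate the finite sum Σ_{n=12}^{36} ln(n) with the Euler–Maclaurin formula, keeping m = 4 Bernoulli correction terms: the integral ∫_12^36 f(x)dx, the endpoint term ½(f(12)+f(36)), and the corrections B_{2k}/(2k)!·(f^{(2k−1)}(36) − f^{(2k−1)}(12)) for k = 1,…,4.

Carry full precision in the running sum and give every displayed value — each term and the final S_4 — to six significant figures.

S_4 ≈ 78.2174

Integral: ∫_12^36 ln(x) dx = 75.1878.
Boundary: ½(f(12) + f(36)) = ½(2.48491 + 3.58352) = 3.03421.
Running total after boundary: 78.2220.
k=1: B_{2}/(2)! × [f^{(1)}(36) − f^{(1)}(12)] = 1/12 × (0.0277778 − 0.0833333) = -0.00462963.
Running total after k=1: 78.2174.
k=2: B_{4}/(4)! × [f^{(3)}(36) − f^{(3)}(12)] = −1/720 × (4.28669e-05 − 0.00115741) = 1.54797e-06.
Running total after k=2: 78.2174.
k=3: B_{6}/(6)! × [f^{(5)}(36) − f^{(5)}(12)] = 1/30240 × (3.96916e-07 − 9.64506e-05) = -3.17638e-09.
Running total after k=3: 78.2174.
k=4: B_{8}/(8)! × [f^{(7)}(36) − f^{(7)}(12)] = −1/1209600 × (9.18787e-09 − 2.00939e-05) = 1.66044e-11.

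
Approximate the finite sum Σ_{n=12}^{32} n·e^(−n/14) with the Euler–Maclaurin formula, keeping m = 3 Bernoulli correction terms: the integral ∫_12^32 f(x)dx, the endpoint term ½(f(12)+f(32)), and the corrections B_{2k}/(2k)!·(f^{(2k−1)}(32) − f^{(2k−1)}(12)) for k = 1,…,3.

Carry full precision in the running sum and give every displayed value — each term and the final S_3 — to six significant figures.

S_3 ≈ 93.1335

The integral term ∫_12^32 x·e^(−x/14) dx = 88.9760.
Endpoint term: (f(12) + f(32))/2 = (5.09247 + 3.25444)/2 = 4.17346.
So far: 93.1495.
Order-1 term: 1/12 · (-0.130759 − 0.0606247) = -0.0159486.
Running total after k=1: 93.1335.
Order-2 term: −1/720 · (0.000370632 − 0.00463964) = 5.92918e-06.
Running total after k=2: 93.1335.
Order-3 term: 1/30240 · (7.18572e-06 − 4.57652e-05) = -1.27578e-09.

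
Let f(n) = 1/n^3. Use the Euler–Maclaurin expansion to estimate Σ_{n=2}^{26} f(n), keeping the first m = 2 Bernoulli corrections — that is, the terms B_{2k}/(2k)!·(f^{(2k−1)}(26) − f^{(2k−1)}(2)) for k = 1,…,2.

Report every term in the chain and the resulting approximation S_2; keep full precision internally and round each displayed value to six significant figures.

∫_2^26 1/x^3 dx evaluates to 0.124260.
Endpoint term: (f(2) + f(26))/2 = (0.125000 + 5.68958e-05)/2 = 0.0625284.
So far: 0.186789.
Correction k=1: B_{2}/2! · (f^{(1)}(26) − f^{(1)}(2)) = 1/12 · (-6.56490e-06 − (-0.187500)) = 0.0156245.
Running total after k=1: 0.202413.
Correction k=2: B_{4}/4! · (f^{(3)}(26) − f^{(3)}(2)) = −1/720 · (-1.94228e-07 − (-0.937500)) = -0.00130208.

S_2 ≈ 0.201111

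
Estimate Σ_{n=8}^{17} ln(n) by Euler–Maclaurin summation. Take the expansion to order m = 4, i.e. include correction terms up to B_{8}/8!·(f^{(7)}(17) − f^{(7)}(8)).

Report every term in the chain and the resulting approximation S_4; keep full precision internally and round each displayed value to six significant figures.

Integral: ∫_8^17 ln(x) dx = 22.5291.
Endpoint term: (f(8) + f(17))/2 = (2.07944 + 2.83321)/2 = 2.45633.
Integral + boundary = 24.9854.
k=1: B_{2}/(2)! × [f^{(1)}(17) − f^{(1)}(8)] = 1/12 × (0.0588235 − 0.125000) = -0.00551471.
Running total after k=1: 24.9799.
k=2: B_{4}/(4)! × [f^{(3)}(17) − f^{(3)}(8)] = −1/720 × (0.000407083 − 0.00390625) = 4.85995e-06.
Running total after k=2: 24.9799.
k=3: B_{6}/(6)! × [f^{(5)}(17) − f^{(5)}(8)] = 1/30240 × (1.69031e-05 − 0.000732422) = -2.36613e-08.
Running total after k=3: 24.9799.
k=4: B_{8}/(8)! × [f^{(7)}(17) − f^{(7)}(8)] = −1/1209600 × (1.75465e-06 − 0.000343323) = 2.82381e-10.

S_4 ≈ 24.9799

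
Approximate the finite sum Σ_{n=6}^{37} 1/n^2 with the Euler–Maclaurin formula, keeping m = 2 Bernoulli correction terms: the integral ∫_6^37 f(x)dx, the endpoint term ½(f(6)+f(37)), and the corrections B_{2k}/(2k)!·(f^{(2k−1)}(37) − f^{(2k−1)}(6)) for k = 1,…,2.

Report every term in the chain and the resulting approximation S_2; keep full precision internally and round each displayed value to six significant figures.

The integral term ∫_6^37 1/x^2 dx = 0.139640.
½[f(6) + f(37)] = ½[0.0277778 + 0.000730460] = 0.0142541.
So far: 0.153894.
Order-1 term: 1/12 · (-3.94843e-05 − (-0.00925926)) = 0.000768315.
After k=1: 0.154662.
Order-2 term: −1/720 · (-3.46101e-07 − (-0.00308642)) = -4.28621e-06.

S_2 ≈ 0.154658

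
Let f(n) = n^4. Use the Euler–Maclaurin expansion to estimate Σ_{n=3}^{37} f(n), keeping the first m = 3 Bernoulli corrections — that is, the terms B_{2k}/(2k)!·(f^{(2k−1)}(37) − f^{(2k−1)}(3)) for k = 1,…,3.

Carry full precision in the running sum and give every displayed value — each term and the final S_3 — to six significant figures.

∫_3^37 x^4 dx evaluates to 1.38687e+07.
½[f(3) + f(37)] = ½[81.0000 + 1.87416e+06] = 937121.
Integral + boundary = 1.48059e+07.
Correction k=1: B_{2}/2! · (f^{(1)}(37) − f^{(1)}(3)) = 1/12 · (202612 − 108.000) = 16875.3.
Running total after k=1: 1.48227e+07.
Correction k=2: B_{4}/4! · (f^{(3)}(37) − f^{(3)}(3)) = −1/720 · (888.000 − 72.0000) = -1.13333.
Running total after k=2: 1.48227e+07.
Correction k=3: B_{6}/6! · (f^{(5)}(37) − f^{(5)}(3)) = 1/30240 · (0.00000 − 0.00000) = 0.00000.

S_3 ≈ 1.48227e+07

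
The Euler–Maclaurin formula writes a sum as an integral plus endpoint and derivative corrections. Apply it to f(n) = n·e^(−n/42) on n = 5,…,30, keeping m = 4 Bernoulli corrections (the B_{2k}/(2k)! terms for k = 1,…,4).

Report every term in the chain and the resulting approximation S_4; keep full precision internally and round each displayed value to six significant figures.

∫_5^30 x·e^(−x/42) dx evaluates to 272.075.
Endpoint term: (f(5) + f(30))/2 = (4.43883 + 14.6862)/2 = 9.56254.
Running total after boundary: 281.638.
Order-1 term: 1/12 · (0.139869 − 0.782079) = -0.0535175.
After k=1: 281.584.
Order-2 term: −1/720 · (0.000634327 − 0.00144989) = 1.13273e-06.
After k=2: 281.584.
Order-3 term: 1/30240 · (6.74242e-07 − 1.39253e-06) = -2.37530e-11.
After k=3: 281.584.
Order-4 term: −1/1209600 · (5.60594e-10 − 1.11289e-09) = 4.56591e-16.

S_4 ≈ 281.584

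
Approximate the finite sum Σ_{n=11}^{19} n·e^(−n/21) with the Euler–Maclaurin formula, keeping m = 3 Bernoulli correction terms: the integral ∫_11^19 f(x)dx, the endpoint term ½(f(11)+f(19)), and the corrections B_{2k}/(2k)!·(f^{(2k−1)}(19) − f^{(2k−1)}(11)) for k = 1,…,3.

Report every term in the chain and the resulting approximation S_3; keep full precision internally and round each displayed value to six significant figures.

The integral term ∫_11^19 x·e^(−x/21) dx = 58.1026.
Endpoint term: (f(11) + f(19))/2 = (6.51486 + 7.68813)/2 = 7.10149.
So far: 65.2041.
Correction k=1: B_{2}/2! · (f^{(1)}(19) − f^{(1)}(11)) = 1/12 · (0.0385370 − 0.282029) = -0.0202910.
After k=1: 65.1838.
Correction k=2: B_{4}/4! · (f^{(3)}(19) − f^{(3)}(11)) = −1/720 · (0.00192248 − 0.00332551) = 1.94865e-06.
After k=2: 65.1838.
Correction k=3: B_{6}/6! · (f^{(5)}(19) − f^{(5)}(11)) = 1/30240 · (8.52057e-06 − 1.36315e-05) = -1.69012e-10.

S_3 ≈ 65.1838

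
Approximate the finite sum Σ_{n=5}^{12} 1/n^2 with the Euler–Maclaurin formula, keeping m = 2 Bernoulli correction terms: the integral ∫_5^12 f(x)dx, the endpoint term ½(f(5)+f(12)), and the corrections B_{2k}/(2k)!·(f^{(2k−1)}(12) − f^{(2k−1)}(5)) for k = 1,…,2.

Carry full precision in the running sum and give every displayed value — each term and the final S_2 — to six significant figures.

S_2 ≈ 0.141365

Integral: ∫_5^12 1/x^2 dx = 0.116667.
Boundary: ½(f(5) + f(12)) = ½(0.0400000 + 0.00694444) = 0.0234722.
So far: 0.140139.
k=1: B_{2}/(2)! × [f^{(1)}(12) − f^{(1)}(5)] = 1/12 × (-0.00115741 − (-0.0160000)) = 0.00123688.
After k=1: 0.141376.
k=2: B_{4}/(4)! × [f^{(3)}(12) − f^{(3)}(5)] = −1/720 × (-9.64506e-05 − (-0.00768000)) = -1.05327e-05.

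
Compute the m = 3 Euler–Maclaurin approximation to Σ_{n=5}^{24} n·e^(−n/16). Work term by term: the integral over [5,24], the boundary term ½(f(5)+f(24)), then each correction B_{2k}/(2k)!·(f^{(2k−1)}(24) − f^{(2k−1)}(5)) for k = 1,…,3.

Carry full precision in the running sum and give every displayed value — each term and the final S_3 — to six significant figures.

S_3 ≈ 107.475

Integral: ∫_5^24 x·e^(−x/16) dx = 103.020.
½[f(5) + f(24)] = ½[3.65808 + 5.35512] = 4.50660.
Running total after boundary: 107.526.
Correction k=1: B_{2}/2! · (f^{(1)}(24) − f^{(1)}(5)) = 1/12 · (-0.111565 − 0.502986) = -0.0512126.
After k=1: 107.475.
Correction k=2: B_{4}/4! · (f^{(3)}(24) − f^{(3)}(5)) = −1/720 · (0.00130740 − 0.00768054) = 8.85157e-06.
After k=2: 107.475.
Correction k=3: B_{6}/6! · (f^{(5)}(24) − f^{(5)}(5)) = 1/30240 · (1.19164e-05 − 5.23292e-05) = -1.33640e-09.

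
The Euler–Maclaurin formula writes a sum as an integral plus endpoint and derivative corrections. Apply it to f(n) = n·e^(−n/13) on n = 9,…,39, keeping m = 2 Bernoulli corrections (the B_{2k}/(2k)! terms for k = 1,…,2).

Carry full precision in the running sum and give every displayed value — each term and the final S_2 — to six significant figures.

S_2 ≈ 112.666

The integral term ∫_9^39 x·e^(−x/13) dx = 109.464.
Boundary: ½(f(9) + f(39)) = ½(4.50378 + 1.94170) = 3.22274.
Integral + boundary = 112.687.
Correction k=1: B_{2}/2! · (f^{(1)}(39) − f^{(1)}(9)) = 1/12 · (-0.0995741 − 0.153975) = -0.0211291.
After k=1: 112.666.
Correction k=2: B_{4}/4! · (f^{(3)}(39) − f^{(3)}(9)) = −1/720 · (0.00000 − 0.00683323) = 9.49059e-06.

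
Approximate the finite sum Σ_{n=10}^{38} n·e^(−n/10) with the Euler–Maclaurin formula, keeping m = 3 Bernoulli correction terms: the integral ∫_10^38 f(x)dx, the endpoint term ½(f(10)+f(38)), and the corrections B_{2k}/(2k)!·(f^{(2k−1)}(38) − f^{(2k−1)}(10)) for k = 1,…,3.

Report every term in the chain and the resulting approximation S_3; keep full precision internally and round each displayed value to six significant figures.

S_3 ≈ 65.0972

Integral: ∫_10^38 x·e^(−x/10) dx = 62.8379.
Endpoint term: (f(10) + f(38))/2 = (3.67879 + 0.850089)/2 = 2.26444.
Integral + boundary = 65.1024.
Correction k=1: B_{2}/2! · (f^{(1)}(38) − f^{(1)}(10)) = 1/12 · (-0.0626382 − 0.00000) = -0.00521985.
Running total after k=1: 65.0971.
Correction k=2: B_{4}/4! · (f^{(3)}(38) − f^{(3)}(10)) = −1/720 · (-0.000178966 − 0.00735759) = 1.04674e-05.
Running total after k=2: 65.0972.
Correction k=3: B_{6}/6! · (f^{(5)}(38) − f^{(5)}(10)) = 1/30240 · (2.68449e-06 − 0.000147152) = -4.77736e-09.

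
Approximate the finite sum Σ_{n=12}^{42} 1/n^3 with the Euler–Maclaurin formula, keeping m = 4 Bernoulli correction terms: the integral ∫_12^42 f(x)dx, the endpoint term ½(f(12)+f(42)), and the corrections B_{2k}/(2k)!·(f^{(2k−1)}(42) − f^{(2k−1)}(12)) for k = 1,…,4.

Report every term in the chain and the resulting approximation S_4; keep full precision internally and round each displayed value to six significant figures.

The integral term ∫_12^42 1/x^3 dx = 0.00318878.
Endpoint term: (f(12) + f(42))/2 = (0.000578704 + 1.34975e-05)/2 = 0.000296101.
Running total after boundary: 0.00348488.
k=1: B_{2}/(2)! × [f^{(1)}(42) − f^{(1)}(12)] = 1/12 × (-9.64104e-07 − (-0.000144676)) = 1.19760e-05.
After k=1: 0.00349685.
k=2: B_{4}/(4)! × [f^{(3)}(42) − f^{(3)}(12)] = −1/720 × (-1.09309e-08 − (-2.00939e-05)) = -2.78930e-08.
After k=2: 0.00349682.
k=3: B_{6}/(6)! × [f^{(5)}(42) − f^{(5)}(12)] = 1/30240 × (-2.60259e-10 − (-5.86071e-06)) = 1.93798e-10.
After k=3: 0.00349682.
k=4: B_{8}/(8)! × [f^{(7)}(42) − f^{(7)}(12)] = −1/1209600 × (-1.06228e-11 − (-2.93036e-06)) = -2.42257e-12.

S_4 ≈ 0.00349682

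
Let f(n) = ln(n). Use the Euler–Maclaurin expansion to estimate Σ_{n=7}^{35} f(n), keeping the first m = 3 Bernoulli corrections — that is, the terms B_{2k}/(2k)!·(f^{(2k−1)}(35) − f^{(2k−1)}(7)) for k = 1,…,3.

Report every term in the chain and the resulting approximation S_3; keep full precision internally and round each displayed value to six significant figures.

The integral term ∫_7^35 ln(x) dx = 82.8158.
½[f(7) + f(35)] = ½[1.94591 + 3.55535] = 2.75063.
Running total after boundary: 85.5664.
Order-1 term: 1/12 · (0.0285714 − 0.142857) = -0.00952381.
Partial sum through k=1: 85.5569.
Order-2 term: −1/720 · (4.66472e-05 − 0.00583090) = 8.03369e-06.
Partial sum through k=2: 85.5569.
Order-3 term: 1/30240 · (4.56952e-07 − 0.00142798) = -4.72063e-08.

S_3 ≈ 85.5569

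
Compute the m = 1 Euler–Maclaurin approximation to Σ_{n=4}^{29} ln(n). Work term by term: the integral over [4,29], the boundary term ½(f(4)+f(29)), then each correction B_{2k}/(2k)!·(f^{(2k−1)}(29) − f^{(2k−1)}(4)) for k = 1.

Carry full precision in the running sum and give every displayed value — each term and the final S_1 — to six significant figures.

S_1 ≈ 69.4652

∫_4^29 ln(x) dx evaluates to 67.1064.
½[f(4) + f(29)] = ½[1.38629 + 3.36730] = 2.37680.
Running total after boundary: 69.4832.
Order-1 term: 1/12 · (0.0344828 − 0.250000) = -0.0179598.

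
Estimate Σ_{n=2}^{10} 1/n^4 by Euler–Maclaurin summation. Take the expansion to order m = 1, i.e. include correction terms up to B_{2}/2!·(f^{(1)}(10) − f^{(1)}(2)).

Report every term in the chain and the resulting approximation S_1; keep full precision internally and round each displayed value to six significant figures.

Integral: ∫_2^10 1/x^4 dx = 0.0413333.
½[f(2) + f(10)] = ½[0.0625000 + 0.000100000] = 0.0313000.
Running total after boundary: 0.0726333.
k=1: B_{2}/(2)! × [f^{(1)}(10) − f^{(1)}(2)] = 1/12 × (-4.00000e-05 − (-0.125000)) = 0.0104133.

S_1 ≈ 0.0830467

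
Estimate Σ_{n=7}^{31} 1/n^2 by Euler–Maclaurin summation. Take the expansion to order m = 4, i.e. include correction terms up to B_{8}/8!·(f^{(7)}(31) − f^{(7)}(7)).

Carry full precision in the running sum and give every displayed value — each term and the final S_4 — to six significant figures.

∫_7^31 1/x^2 dx evaluates to 0.110599.
Boundary: ½(f(7) + f(31)) = ½(0.0204082 + 0.00104058) = 0.0107244.
So far: 0.121323.
Correction k=1: B_{2}/2! · (f^{(1)}(31) − f^{(1)}(7)) = 1/12 · (-6.71344e-05 − (-0.00583090)) = 0.000480314.
Running total after k=1: 0.121804.
Correction k=2: B_{4}/4! · (f^{(3)}(31) − f^{(3)}(7)) = −1/720 · (-8.38306e-07 − (-0.00142798)) = -1.98214e-06.
Running total after k=2: 0.121802.
Correction k=3: B_{6}/6! · (f^{(5)}(31) − f^{(5)}(7)) = 1/30240 · (-2.61698e-08 − (-0.000874271)) = 2.89102e-08.
Running total after k=3: 0.121802.
Correction k=4: B_{8}/8! · (f^{(7)}(31) − f^{(7)}(7)) = −1/1209600 · (-1.52498e-09 − (-0.000999167)) = -8.26030e-10.

S_4 ≈ 0.121802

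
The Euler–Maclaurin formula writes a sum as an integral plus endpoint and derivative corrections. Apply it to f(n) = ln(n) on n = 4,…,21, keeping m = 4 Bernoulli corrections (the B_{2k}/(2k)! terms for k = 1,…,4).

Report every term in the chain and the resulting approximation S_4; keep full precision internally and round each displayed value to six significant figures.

The integral term ∫_4^21 ln(x) dx = 41.3898.
Endpoint term: (f(4) + f(21))/2 = (1.38629 + 3.04452)/2 = 2.21541.
Integral + boundary = 43.6052.
Correction k=1: B_{2}/2! · (f^{(1)}(21) − f^{(1)}(4)) = 1/12 · (0.0476190 − 0.250000) = -0.0168651.
Running total after k=1: 43.5883.
Correction k=2: B_{4}/4! · (f^{(3)}(21) − f^{(3)}(4)) = −1/720 · (0.000215959 − 0.0312500) = 4.31028e-05.
Running total after k=2: 43.5884.
Correction k=3: B_{6}/6! · (f^{(5)}(21) − f^{(5)}(4)) = 1/30240 · (5.87645e-06 − 0.0234375) = -7.74855e-07.
Running total after k=3: 43.5884.
Correction k=4: B_{8}/8! · (f^{(7)}(21) − f^{(7)}(4)) = −1/1209600 · (3.99758e-07 − 0.0439453) = 3.63301e-08.

S_4 ≈ 43.5884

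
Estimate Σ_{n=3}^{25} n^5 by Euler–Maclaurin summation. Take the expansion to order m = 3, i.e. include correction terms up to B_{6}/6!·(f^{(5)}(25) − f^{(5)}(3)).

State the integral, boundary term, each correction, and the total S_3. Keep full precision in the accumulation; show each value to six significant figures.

The integral term ∫_3^25 x^5 dx = 4.06900e+07.
Endpoint term: (f(3) + f(25))/2 = (243.000 + 9.76562e+06)/2 = 4.88293e+06.
Running total after boundary: 4.55729e+07.
Order-1 term: 1/12 · (1.95312e+06 − 405.000) = 162727.
Running total after k=1: 4.57356e+07.
Order-2 term: −1/720 · (37500.0 − 540.000) = -51.3333.
Running total after k=2: 4.57356e+07.
Order-3 term: 1/30240 · (120.000 − 120.000) = 0.00000.

S_3 ≈ 4.57356e+07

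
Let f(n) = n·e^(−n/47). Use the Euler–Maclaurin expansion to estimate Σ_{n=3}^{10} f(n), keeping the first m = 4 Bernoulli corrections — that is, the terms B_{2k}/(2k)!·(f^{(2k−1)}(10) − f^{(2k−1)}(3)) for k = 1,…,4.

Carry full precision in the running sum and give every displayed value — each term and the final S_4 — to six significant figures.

S_4 ≈ 44.5587

The integral term ∫_3^10 x·e^(−x/47) dx = 39.1299.
Endpoint term: (f(3) + f(10))/2 = (2.81449 + 8.08345)/2 = 5.44897.
Running total after boundary: 44.5789.
Correction k=1: B_{2}/2! · (f^{(1)}(10) − f^{(1)}(3)) = 1/12 · (0.636357 − 0.878282) = -0.0201604.
Running total after k=1: 44.5587.
Correction k=2: B_{4}/4! · (f^{(3)}(10) − f^{(3)}(3)) = −1/720 · (0.00101994 − 0.00124699) = 3.15354e-07.
Running total after k=2: 44.5587.
Correction k=3: B_{6}/6! · (f^{(5)}(10) − f^{(5)}(3)) = 1/30240 · (7.93031e-07 − 9.49025e-07) = -5.15854e-12.
Running total after k=3: 44.5587.
Correction k=4: B_{8}/8! · (f^{(7)}(10) − f^{(7)}(3)) = −1/1209600 · (5.08982e-10 − 6.03687e-10) = 7.82941e-17.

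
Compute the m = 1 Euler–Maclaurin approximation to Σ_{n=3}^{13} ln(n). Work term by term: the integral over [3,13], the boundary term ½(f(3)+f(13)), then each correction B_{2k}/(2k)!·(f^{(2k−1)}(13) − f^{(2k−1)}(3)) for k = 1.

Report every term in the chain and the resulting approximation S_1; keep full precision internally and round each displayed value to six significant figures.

S_1 ≈ 21.8589

∫_3^13 ln(x) dx evaluates to 20.0485.
½[f(3) + f(13)] = ½[1.09861 + 2.56495] = 1.83178.
Integral + boundary = 21.8803.
Order-1 term: 1/12 · (0.0769231 − 0.333333) = -0.0213675.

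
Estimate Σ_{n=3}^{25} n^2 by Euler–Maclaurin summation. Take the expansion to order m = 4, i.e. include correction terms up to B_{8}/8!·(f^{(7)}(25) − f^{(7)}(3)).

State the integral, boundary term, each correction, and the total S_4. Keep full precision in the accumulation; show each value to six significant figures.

The integral term ∫_3^25 x^2 dx = 5199.33.
Boundary: ½(f(3) + f(25)) = ½(9.00000 + 625.000) = 317.000.
Running total after boundary: 5516.33.
Order-1 term: 1/12 · (50.0000 − 6.00000) = 3.66667.
Running total after k=1: 5520.00.
Order-2 term: −1/720 · (0.00000 − 0.00000) = 0.00000.
Running total after k=2: 5520.00.
Order-3 term: 1/30240 · (0.00000 − 0.00000) = 0.00000.
Running total after k=3: 5520.00.
Order-4 term: −1/1209600 · (0.00000 − 0.00000) = 0.00000.

S_4 ≈ 5520.00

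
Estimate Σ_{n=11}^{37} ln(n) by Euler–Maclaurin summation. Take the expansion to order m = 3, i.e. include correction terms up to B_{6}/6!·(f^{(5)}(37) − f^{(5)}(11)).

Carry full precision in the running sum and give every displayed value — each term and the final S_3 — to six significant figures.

S_3 ≈ 84.2262

∫_11^37 ln(x) dx evaluates to 81.2271.
Boundary: ½(f(11) + f(37)) = ½(2.39790 + 3.61092) = 3.00441.
Running total after boundary: 84.2315.
Correction k=1: B_{2}/2! · (f^{(1)}(37) − f^{(1)}(11)) = 1/12 · (0.0270270 − 0.0909091) = -0.00532351.
Partial sum through k=1: 84.2262.
Correction k=2: B_{4}/4! · (f^{(3)}(37) − f^{(3)}(11)) = −1/720 · (3.94843e-05 − 0.00150263) = 2.03215e-06.
Partial sum through k=2: 84.2262.
Correction k=3: B_{6}/6! · (f^{(5)}(37) − f^{(5)}(11)) = 1/30240 · (3.46101e-07 − 0.000149021) = -4.91650e-09.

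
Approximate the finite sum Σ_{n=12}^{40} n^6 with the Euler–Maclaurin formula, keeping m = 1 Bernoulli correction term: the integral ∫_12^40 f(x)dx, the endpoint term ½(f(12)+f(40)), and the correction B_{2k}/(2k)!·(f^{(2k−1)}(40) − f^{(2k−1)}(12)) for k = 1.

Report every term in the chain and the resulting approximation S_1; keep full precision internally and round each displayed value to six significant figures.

S_1 ≈ 2.55012e+10

Integral: ∫_12^40 x^6 dx = 2.34006e+10.
½[f(12) + f(40)] = ½[2.98598e+06 + 4.09600e+09] = 2.04949e+09.
So far: 2.54501e+10.
k=1: B_{2}/(2)! × [f^{(1)}(40) − f^{(1)}(12)] = 1/12 × (6.14400e+08 − 1.49299e+06) = 5.10756e+07.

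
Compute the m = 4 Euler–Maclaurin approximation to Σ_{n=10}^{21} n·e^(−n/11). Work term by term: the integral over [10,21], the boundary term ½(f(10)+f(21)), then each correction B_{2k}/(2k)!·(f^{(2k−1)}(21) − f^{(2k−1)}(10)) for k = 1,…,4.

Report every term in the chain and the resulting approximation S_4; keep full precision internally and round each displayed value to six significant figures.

∫_10^21 x·e^(−x/11) dx evaluates to 40.8960.
½[f(10) + f(21)] = ½[4.02890 + 3.11252] = 3.57071.
Running total after boundary: 44.4667.
k=1: B_{2}/(2)! × [f^{(1)}(21) − f^{(1)}(10)] = 1/12 × (-0.134741 − 0.0366264) = -0.0142806.
Running total after k=1: 44.4524.
k=2: B_{4}/(4)! × [f^{(3)}(21) − f^{(3)}(10)] = −1/720 × (0.00133627 − 0.00696204) = 7.81357e-06.
Running total after k=2: 44.4524.
k=3: B_{6}/(6)! × [f^{(5)}(21) − f^{(5)}(10)] = 1/30240 × (3.12902e-05 − 0.000112573) = -2.68794e-09.
Running total after k=3: 44.4524.
k=4: B_{8}/(8)! × [f^{(7)}(21) − f^{(7)}(10)] = −1/1209600 × (4.25923e-07 − 1.38520e-06) = 7.93054e-13.

S_4 ≈ 44.4524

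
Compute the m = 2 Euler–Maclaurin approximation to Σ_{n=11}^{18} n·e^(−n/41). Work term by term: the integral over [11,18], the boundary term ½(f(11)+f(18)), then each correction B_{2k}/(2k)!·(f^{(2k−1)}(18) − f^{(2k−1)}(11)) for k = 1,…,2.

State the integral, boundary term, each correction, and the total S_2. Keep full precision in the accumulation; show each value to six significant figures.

S_2 ≈ 80.8526

Integral: ∫_11^18 x·e^(−x/41) dx = 70.8614.
Endpoint term: (f(11) + f(18))/2 = (8.41152 + 11.6040)/2 = 10.0077.
Integral + boundary = 80.8691.
k=1: B_{2}/(2)! × [f^{(1)}(18) − f^{(1)}(11)] = 1/12 × (0.361641 − 0.559525) = -0.0164903.
Partial sum through k=1: 80.8526.
k=2: B_{4}/(4)! × [f^{(3)}(18) − f^{(3)}(11)] = −1/720 × (0.000982137 − 0.00124265) = 3.61823e-07.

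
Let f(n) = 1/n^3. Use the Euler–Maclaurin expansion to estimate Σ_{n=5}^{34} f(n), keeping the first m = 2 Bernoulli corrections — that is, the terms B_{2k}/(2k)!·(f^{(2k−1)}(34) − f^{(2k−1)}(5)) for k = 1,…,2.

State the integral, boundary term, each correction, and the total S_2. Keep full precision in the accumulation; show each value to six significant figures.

∫_5^34 1/x^3 dx evaluates to 0.0195675.
Boundary: ½(f(5) + f(34)) = ½(0.00800000 + 2.54427e-05) = 0.00401272.
So far: 0.0235802.
k=1: B_{2}/(2)! × [f^{(1)}(34) − f^{(1)}(5)] = 1/12 × (-2.24494e-06 − (-0.00480000)) = 0.000399813.
Running total after k=1: 0.0239800.
k=2: B_{4}/(4)! × [f^{(3)}(34) − f^{(3)}(5)] = −1/720 × (-3.88399e-08 − (-0.00384000)) = -5.33328e-06.

S_2 ≈ 0.0239747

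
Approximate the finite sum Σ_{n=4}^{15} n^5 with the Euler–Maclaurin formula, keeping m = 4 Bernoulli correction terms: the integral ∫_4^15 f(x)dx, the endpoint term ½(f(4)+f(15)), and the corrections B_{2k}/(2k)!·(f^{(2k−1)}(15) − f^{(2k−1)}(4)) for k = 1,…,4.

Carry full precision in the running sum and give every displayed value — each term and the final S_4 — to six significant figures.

S_4 ≈ 2.29892e+06

∫_4^15 x^5 dx evaluates to 1.89775e+06.
Boundary: ½(f(4) + f(15)) = ½(1024.00 + 759375) = 380200.
Integral + boundary = 2.27795e+06.
Order-1 term: 1/12 · (253125 − 1280.00) = 20987.1.
After k=1: 2.29894e+06.
Order-2 term: −1/720 · (13500.0 − 960.000) = -17.4167.
After k=2: 2.29892e+06.
Order-3 term: 1/30240 · (120.000 − 120.000) = 0.00000.
After k=3: 2.29892e+06.
Order-4 term: −1/1209600 · (0.00000 − 0.00000) = 0.00000.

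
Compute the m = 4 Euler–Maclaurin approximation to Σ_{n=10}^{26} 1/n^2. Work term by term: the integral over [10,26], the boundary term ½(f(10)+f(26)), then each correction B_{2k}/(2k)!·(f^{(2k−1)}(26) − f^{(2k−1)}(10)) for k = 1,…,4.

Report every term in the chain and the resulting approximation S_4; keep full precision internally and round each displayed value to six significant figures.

The integral term ∫_10^26 1/x^2 dx = 0.0615385.
Boundary: ½(f(10) + f(26)) = ½(0.0100000 + 0.00147929) = 0.00573964.
So far: 0.0672781.
k=1: B_{2}/(2)! × [f^{(1)}(26) − f^{(1)}(10)] = 1/12 × (-0.000113792 − (-0.00200000)) = 0.000157184.
Partial sum through k=1: 0.0674353.
k=2: B_{4}/(4)! × [f^{(3)}(26) − f^{(3)}(10)] = −1/720 × (-2.01997e-06 − (-0.000240000)) = -3.30528e-07.
Partial sum through k=2: 0.0674350.
k=3: B_{6}/(6)! × [f^{(5)}(26) − f^{(5)}(10)] = 1/30240 × (-8.96436e-08 − (-7.20000e-05)) = 2.37799e-09.
Partial sum through k=3: 0.0674350.
k=4: B_{8}/(8)! × [f^{(7)}(26) − f^{(7)}(10)] = −1/1209600 × (-7.42609e-09 − (-4.03200e-05)) = -3.33272e-11.

S_4 ≈ 0.0674350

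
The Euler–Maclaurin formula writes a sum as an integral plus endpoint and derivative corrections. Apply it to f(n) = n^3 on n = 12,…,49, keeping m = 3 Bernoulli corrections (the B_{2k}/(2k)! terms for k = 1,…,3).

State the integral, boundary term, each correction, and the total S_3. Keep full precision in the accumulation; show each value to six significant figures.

S_3 ≈ 1.49627e+06

∫_12^49 x^3 dx evaluates to 1.43602e+06.
Boundary: ½(f(12) + f(49)) = ½(1728.00 + 117649) = 59688.5.
Integral + boundary = 1.49570e+06.
Order-1 term: 1/12 · (7203.00 − 432.000) = 564.250.
Running total after k=1: 1.49627e+06.
Order-2 term: −1/720 · (6.00000 − 6.00000) = 0.00000.
Running total after k=2: 1.49627e+06.
Order-3 term: 1/30240 · (0.00000 − 0.00000) = 0.00000.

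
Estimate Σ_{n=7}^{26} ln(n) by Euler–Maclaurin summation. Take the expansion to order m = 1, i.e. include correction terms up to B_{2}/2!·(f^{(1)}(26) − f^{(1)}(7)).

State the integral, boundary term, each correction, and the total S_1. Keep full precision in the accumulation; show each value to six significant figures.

S_1 ≈ 54.6824

The integral term ∫_7^26 ln(x) dx = 52.0891.
Endpoint term: (f(7) + f(26))/2 = (1.94591 + 3.25810)/2 = 2.60200.
So far: 54.6911.
Correction k=1: B_{2}/2! · (f^{(1)}(26) − f^{(1)}(7)) = 1/12 · (0.0384615 − 0.142857) = -0.00869963.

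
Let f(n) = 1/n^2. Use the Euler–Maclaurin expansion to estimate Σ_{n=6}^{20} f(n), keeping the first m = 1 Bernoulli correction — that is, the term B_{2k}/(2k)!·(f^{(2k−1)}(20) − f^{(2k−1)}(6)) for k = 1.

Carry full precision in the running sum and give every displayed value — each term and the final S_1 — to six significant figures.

∫_6^20 1/x^2 dx evaluates to 0.116667.
½[f(6) + f(20)] = ½[0.0277778 + 0.00250000] = 0.0151389.
So far: 0.131806.
Order-1 term: 1/12 · (-0.000250000 − (-0.00925926)) = 0.000750772.

S_1 ≈ 0.132556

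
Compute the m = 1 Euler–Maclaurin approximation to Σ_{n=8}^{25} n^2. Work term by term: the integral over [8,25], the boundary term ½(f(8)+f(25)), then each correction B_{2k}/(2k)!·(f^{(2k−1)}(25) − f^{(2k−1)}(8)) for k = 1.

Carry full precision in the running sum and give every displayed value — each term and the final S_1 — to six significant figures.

S_1 ≈ 5385.00

Integral: ∫_8^25 x^2 dx = 5037.67.
½[f(8) + f(25)] = ½[64.0000 + 625.000] = 344.500.
So far: 5382.17.
k=1: B_{2}/(2)! × [f^{(1)}(25) − f^{(1)}(8)] = 1/12 × (50.0000 − 16.0000) = 2.83333.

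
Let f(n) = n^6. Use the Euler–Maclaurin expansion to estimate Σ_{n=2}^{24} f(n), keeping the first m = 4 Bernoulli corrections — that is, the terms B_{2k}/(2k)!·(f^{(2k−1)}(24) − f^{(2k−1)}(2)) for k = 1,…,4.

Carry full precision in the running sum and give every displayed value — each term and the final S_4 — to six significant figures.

Integral: ∫_2^24 x^6 dx = 6.55210e+08.
Boundary: ½(f(2) + f(24)) = ½(64.0000 + 1.91103e+08) = 9.55515e+07.
Integral + boundary = 7.50762e+08.
Correction k=1: B_{2}/2! · (f^{(1)}(24) − f^{(1)}(2)) = 1/12 · (4.77757e+07 − 192.000) = 3.98130e+06.
Running total after k=1: 7.54743e+08.
Correction k=2: B_{4}/4! · (f^{(3)}(24) − f^{(3)}(2)) = −1/720 · (1.65888e+06 − 960.000) = -2302.67.
Running total after k=2: 7.54741e+08.
Correction k=3: B_{6}/6! · (f^{(5)}(24) − f^{(5)}(2)) = 1/30240 · (17280.0 − 1440.00) = 0.523810.
Running total after k=3: 7.54741e+08.
Correction k=4: B_{8}/8! · (f^{(7)}(24) − f^{(7)}(2)) = −1/1209600 · (0.00000 − 0.00000) = 0.00000.

S_4 ≈ 7.54741e+08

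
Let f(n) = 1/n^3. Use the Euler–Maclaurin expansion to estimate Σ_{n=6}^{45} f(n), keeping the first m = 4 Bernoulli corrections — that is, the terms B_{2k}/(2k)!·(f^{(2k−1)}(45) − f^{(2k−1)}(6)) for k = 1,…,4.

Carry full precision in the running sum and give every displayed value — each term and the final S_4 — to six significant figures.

∫_6^45 1/x^3 dx evaluates to 0.0136420.
Endpoint term: (f(6) + f(45))/2 = (0.00462963 + 1.09739e-05)/2 = 0.00232030.
So far: 0.0159623.
Order-1 term: 1/12 · (-7.31596e-07 − (-0.00231481)) = 0.000192840.
Running total after k=1: 0.0161551.
Order-2 term: −1/720 · (-7.22564e-09 − (-0.00128601)) = -1.78611e-06.
Running total after k=2: 0.0161533.
Order-3 term: 1/30240 · (-1.49865e-10 − (-0.00150034)) = 4.96145e-08.
Running total after k=3: 0.0161534.
Order-4 term: −1/1209600 · (-5.32854e-12 − (-0.00300069)) = -2.48073e-09.

S_4 ≈ 0.0161534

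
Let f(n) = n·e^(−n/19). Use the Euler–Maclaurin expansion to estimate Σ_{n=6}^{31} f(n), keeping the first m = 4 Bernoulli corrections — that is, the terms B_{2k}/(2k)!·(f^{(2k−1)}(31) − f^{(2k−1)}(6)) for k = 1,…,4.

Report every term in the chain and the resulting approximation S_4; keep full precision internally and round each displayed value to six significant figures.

The integral term ∫_6^31 x·e^(−x/19) dx = 160.537.
Endpoint term: (f(6) + f(31))/2 = (4.37528 + 6.06423)/2 = 5.21976.
So far: 165.756.
Correction k=1: B_{2}/2! · (f^{(1)}(31) − f^{(1)}(6)) = 1/12 · (-0.123550 − 0.498935) = -0.0518737.
Partial sum through k=1: 165.705.
Correction k=2: B_{4}/4! · (f^{(3)}(31) − f^{(3)}(6)) = −1/720 · (0.000741527 − 0.00542205) = 6.50073e-06.
Partial sum through k=2: 165.705.
Correction k=3: B_{6}/6! · (f^{(5)}(31) − f^{(5)}(6)) = 1/30240 · (5.05622e-06 − 2.62106e-05) = -6.99548e-10.
Partial sum through k=3: 165.705.
Correction k=4: B_{8}/8! · (f^{(7)}(31) − f^{(7)}(6)) = −1/1209600 · (2.23223e-08 − 1.03606e-07) = 6.71984e-14.

S_4 ≈ 165.705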